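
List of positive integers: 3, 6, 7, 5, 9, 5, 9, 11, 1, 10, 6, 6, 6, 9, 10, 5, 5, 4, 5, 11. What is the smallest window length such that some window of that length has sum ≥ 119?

add 3: running sum 3 < 119
add 6: running sum 9 < 119
add 7: running sum 16 < 119
add 5: running sum 21 < 119
add 9: running sum 30 < 119
add 5: running sum 35 < 119
add 9: running sum 44 < 119
add 11: running sum 55 < 119
add 1: running sum 56 < 119
add 10: running sum 66 < 119
add 6: running sum 72 < 119
add 6: running sum 78 < 119
add 6: running sum 84 < 119
add 9: running sum 93 < 119
add 10: running sum 103 < 119
add 5: running sum 108 < 119
add 5: running sum 113 < 119
add 4: running sum 117 < 119
end 18: [6, 7, 5, 9, 5, 9, 11, 1, 10, 6, 6, 6, 9, 10, 5, 5, 4, 5] sum 119, len 18
end 19: [7, 5, 9, 5, 9, 11, 1, 10, 6, 6, 6, 9, 10, 5, 5, 4, 5, 11] sum 124, len 18
Shortest qualifying length: 18.

18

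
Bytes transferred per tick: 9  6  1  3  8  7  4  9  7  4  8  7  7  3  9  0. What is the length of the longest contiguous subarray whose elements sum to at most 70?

[9] sum 9 len 1
[9, 6] sum 15 len 2
[9, 6, 1] sum 16 len 3
[9, 6, 1, 3] sum 19 len 4
[9, 6, 1, 3, 8] sum 27 len 5
[9, 6, 1, 3, 8, 7] sum 34 len 6
[9, 6, 1, 3, 8, 7, 4] sum 38 len 7
[9, 6, 1, 3, 8, 7, 4, 9] sum 47 len 8
[9, 6, 1, 3, 8, 7, 4, 9, 7] sum 54 len 9
[9, 6, 1, 3, 8, 7, 4, 9, 7, 4] sum 58 len 10
[9, 6, 1, 3, 8, 7, 4, 9, 7, 4, 8] sum 66 len 11
[6, 1, 3, 8, 7, 4, 9, 7, 4, 8, 7] sum 64 len 11
[1, 3, 8, 7, 4, 9, 7, 4, 8, 7, 7] sum 65 len 11
[1, 3, 8, 7, 4, 9, 7, 4, 8, 7, 7, 3] sum 68 len 12
[7, 4, 9, 7, 4, 8, 7, 7, 3, 9] sum 65 len 10
[7, 4, 9, 7, 4, 8, 7, 7, 3, 9, 0] sum 65 len 11
Longest length seen: 12.

12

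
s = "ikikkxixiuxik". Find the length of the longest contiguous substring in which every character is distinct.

4

add i: [i] len 1
add k: [i, k] len 2
add i (repeat i, move left end past it): [k, i] len 2
add k (repeat k, move left end past it): [i, k] len 2
add k (repeat k, move left end past it): [k] len 1
add x: [k, x] len 2
add i: [k, x, i] len 3
add x (repeat x, move left end past it): [i, x] len 2
add i (repeat i, move left end past it): [x, i] len 2
add u: [x, i, u] len 3
add x (repeat x, move left end past it): [i, u, x] len 3
add i (repeat i, move left end past it): [u, x, i] len 3
add k: [u, x, i, k] len 4
Longest all-distinct length: 4.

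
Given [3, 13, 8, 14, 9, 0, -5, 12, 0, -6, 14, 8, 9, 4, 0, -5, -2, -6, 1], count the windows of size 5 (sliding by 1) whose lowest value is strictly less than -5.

(3, 13, 8, 14, 9) → min 3
(13, 8, 14, 9, 0) → min 0
(8, 14, 9, 0, -5) → min -5
(14, 9, 0, -5, 12) → min -5
(9, 0, -5, 12, 0) → min -5
(0, -5, 12, 0, -6) → min -6  < -5 ✓
(-5, 12, 0, -6, 14) → min -6  < -5 ✓
(12, 0, -6, 14, 8) → min -6  < -5 ✓
(0, -6, 14, 8, 9) → min -6  < -5 ✓
(-6, 14, 8, 9, 4) → min -6  < -5 ✓
(14, 8, 9, 4, 0) → min 0
(8, 9, 4, 0, -5) → min -5
(9, 4, 0, -5, -2) → min -5
(4, 0, -5, -2, -6) → min -6  < -5 ✓
(0, -5, -2, -6, 1) → min -6  < -5 ✓
7 windows satisfy the condition.

7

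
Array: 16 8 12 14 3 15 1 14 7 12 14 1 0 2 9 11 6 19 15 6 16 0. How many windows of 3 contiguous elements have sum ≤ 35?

15

[16, 8, 12] → sum 36
[8, 12, 14] → sum 34  ≤ 35 ✓
[12, 14, 3] → sum 29  ≤ 35 ✓
[14, 3, 15] → sum 32  ≤ 35 ✓
[3, 15, 1] → sum 19  ≤ 35 ✓
[15, 1, 14] → sum 30  ≤ 35 ✓
[1, 14, 7] → sum 22  ≤ 35 ✓
[14, 7, 12] → sum 33  ≤ 35 ✓
[7, 12, 14] → sum 33  ≤ 35 ✓
[12, 14, 1] → sum 27  ≤ 35 ✓
[14, 1, 0] → sum 15  ≤ 35 ✓
[1, 0, 2] → sum 3  ≤ 35 ✓
[0, 2, 9] → sum 11  ≤ 35 ✓
[2, 9, 11] → sum 22  ≤ 35 ✓
[9, 11, 6] → sum 26  ≤ 35 ✓
[11, 6, 19] → sum 36
[6, 19, 15] → sum 40
[19, 15, 6] → sum 40
[15, 6, 16] → sum 37
[6, 16, 0] → sum 22  ≤ 35 ✓
15 windows satisfy the condition.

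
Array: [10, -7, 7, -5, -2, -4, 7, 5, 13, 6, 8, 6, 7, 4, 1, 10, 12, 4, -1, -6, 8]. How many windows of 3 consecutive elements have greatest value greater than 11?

6

(10, -7, 7) → max 10
(-7, 7, -5) → max 7
(7, -5, -2) → max 7
(-5, -2, -4) → max -2
(-2, -4, 7) → max 7
(-4, 7, 5) → max 7
(7, 5, 13) → max 13  > 11 ✓
(5, 13, 6) → max 13  > 11 ✓
(13, 6, 8) → max 13  > 11 ✓
(6, 8, 6) → max 8
(8, 6, 7) → max 8
(6, 7, 4) → max 7
(7, 4, 1) → max 7
(4, 1, 10) → max 10
(1, 10, 12) → max 12  > 11 ✓
(10, 12, 4) → max 12  > 11 ✓
(12, 4, -1) → max 12  > 11 ✓
(4, -1, -6) → max 4
(-1, -6, 8) → max 8
6 windows satisfy the condition.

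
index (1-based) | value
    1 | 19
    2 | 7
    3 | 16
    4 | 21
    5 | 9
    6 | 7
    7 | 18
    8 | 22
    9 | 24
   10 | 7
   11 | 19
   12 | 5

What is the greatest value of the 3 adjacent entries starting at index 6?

Elements at indices 6..8: 7, 18, 22
max(7, 18, 22) = 22

22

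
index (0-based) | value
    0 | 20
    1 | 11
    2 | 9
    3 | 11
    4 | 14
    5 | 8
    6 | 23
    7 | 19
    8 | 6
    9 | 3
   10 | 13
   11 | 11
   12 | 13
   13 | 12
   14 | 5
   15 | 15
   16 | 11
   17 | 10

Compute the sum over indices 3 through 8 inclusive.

Elements at indices 3..8: 11, 14, 8, 23, 19, 6
sum(11, 14, 8, 23, 19, 6) = 81

81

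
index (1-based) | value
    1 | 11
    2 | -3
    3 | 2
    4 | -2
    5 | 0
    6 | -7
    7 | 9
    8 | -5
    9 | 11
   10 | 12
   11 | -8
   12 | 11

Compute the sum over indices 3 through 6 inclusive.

-7

Elements at indices 3..6: 2, -2, 0, -7
sum(2, -2, 0, -7) = -7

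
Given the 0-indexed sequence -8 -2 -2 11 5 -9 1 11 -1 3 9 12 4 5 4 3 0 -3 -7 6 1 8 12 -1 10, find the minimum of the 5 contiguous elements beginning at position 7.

-1

Elements at indices 7..11: 11, -1, 3, 9, 12
min(11, -1, 3, 9, 12) = -1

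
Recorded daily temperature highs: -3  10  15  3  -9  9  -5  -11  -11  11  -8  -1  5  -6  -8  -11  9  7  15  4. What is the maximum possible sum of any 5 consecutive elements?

(-3, 10, 15, 3, -9) → sum 16
(10, 15, 3, -9, 9) → sum 28
(15, 3, -9, 9, -5) → sum 13
(3, -9, 9, -5, -11) → sum -13
(-9, 9, -5, -11, -11) → sum -27
(9, -5, -11, -11, 11) → sum -7
(-5, -11, -11, 11, -8) → sum -24
(-11, -11, 11, -8, -1) → sum -20
(-11, 11, -8, -1, 5) → sum -4
(11, -8, -1, 5, -6) → sum 1
(-8, -1, 5, -6, -8) → sum -18
(-1, 5, -6, -8, -11) → sum -21
(5, -6, -8, -11, 9) → sum -11
(-6, -8, -11, 9, 7) → sum -9
(-8, -11, 9, 7, 15) → sum 12
(-11, 9, 7, 15, 4) → sum 24
Maximum of these is 28.

28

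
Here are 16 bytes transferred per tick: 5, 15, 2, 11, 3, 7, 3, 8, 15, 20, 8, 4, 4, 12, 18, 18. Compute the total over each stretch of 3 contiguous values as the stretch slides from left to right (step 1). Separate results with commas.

[5, 15, 2] → sum 22
[15, 2, 11] → sum 28
[2, 11, 3] → sum 16
[11, 3, 7] → sum 21
[3, 7, 3] → sum 13
[7, 3, 8] → sum 18
[3, 8, 15] → sum 26
[8, 15, 20] → sum 43
[15, 20, 8] → sum 43
[20, 8, 4] → sum 32
[8, 4, 4] → sum 16
[4, 4, 12] → sum 20
[4, 12, 18] → sum 34
[12, 18, 18] → sum 48

22, 28, 16, 21, 13, 18, 26, 43, 43, 32, 16, 20, 34, 48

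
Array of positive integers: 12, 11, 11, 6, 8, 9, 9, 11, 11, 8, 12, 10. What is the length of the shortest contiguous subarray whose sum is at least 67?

7

add 12: running sum 12 < 67
add 11: running sum 23 < 67
add 11: running sum 34 < 67
add 6: running sum 40 < 67
add 8: running sum 48 < 67
add 9: running sum 57 < 67
add 9: running sum 66 < 67
end 7: [12, 11, 11, 6, 8, 9, 9, 11] sum 77, len 8
end 8: [11, 11, 6, 8, 9, 9, 11, 11] sum 76, len 8
end 9: [11, 6, 8, 9, 9, 11, 11, 8] sum 73, len 8
end 10: [8, 9, 9, 11, 11, 8, 12] sum 68, len 7
end 11: [9, 9, 11, 11, 8, 12, 10] sum 70, len 7
Shortest qualifying length: 7.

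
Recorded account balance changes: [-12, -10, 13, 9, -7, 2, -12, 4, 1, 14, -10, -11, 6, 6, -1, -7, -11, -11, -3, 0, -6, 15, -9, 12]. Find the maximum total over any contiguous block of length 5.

12

(-12, -10, 13, 9, -7) → sum -7
(-10, 13, 9, -7, 2) → sum 7
(13, 9, -7, 2, -12) → sum 5
(9, -7, 2, -12, 4) → sum -4
(-7, 2, -12, 4, 1) → sum -12
(2, -12, 4, 1, 14) → sum 9
(-12, 4, 1, 14, -10) → sum -3
(4, 1, 14, -10, -11) → sum -2
(1, 14, -10, -11, 6) → sum 0
(14, -10, -11, 6, 6) → sum 5
(-10, -11, 6, 6, -1) → sum -10
(-11, 6, 6, -1, -7) → sum -7
(6, 6, -1, -7, -11) → sum -7
(6, -1, -7, -11, -11) → sum -24
(-1, -7, -11, -11, -3) → sum -33
(-7, -11, -11, -3, 0) → sum -32
(-11, -11, -3, 0, -6) → sum -31
(-11, -3, 0, -6, 15) → sum -5
(-3, 0, -6, 15, -9) → sum -3
(0, -6, 15, -9, 12) → sum 12
Maximum of these is 12.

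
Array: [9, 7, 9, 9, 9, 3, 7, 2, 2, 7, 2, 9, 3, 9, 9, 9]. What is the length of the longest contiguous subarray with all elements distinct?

4

[9] len 1
[9, 7] len 2
[7, 9] len 2
[9] len 1
[9] len 1
[9, 3] len 2
[9, 3, 7] len 3
[9, 3, 7, 2] len 4
[2] len 1
[2, 7] len 2
[7, 2] len 2
[7, 2, 9] len 3
[7, 2, 9, 3] len 4
[3, 9] len 2
[9] len 1
[9] len 1
Longest all-distinct length: 4.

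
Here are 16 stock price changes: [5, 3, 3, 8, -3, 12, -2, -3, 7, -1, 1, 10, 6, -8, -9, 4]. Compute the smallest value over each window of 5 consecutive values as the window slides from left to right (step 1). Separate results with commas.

-3, -3, -3, -3, -3, -3, -3, -3, -1, -8, -9, -9

5 3 3 8 -3 → min -3
3 3 8 -3 12 → min -3
3 8 -3 12 -2 → min -3
8 -3 12 -2 -3 → min -3
-3 12 -2 -3 7 → min -3
12 -2 -3 7 -1 → min -3
-2 -3 7 -1 1 → min -3
-3 7 -1 1 10 → min -3
7 -1 1 10 6 → min -1
-1 1 10 6 -8 → min -8
1 10 6 -8 -9 → min -9
10 6 -8 -9 4 → min -9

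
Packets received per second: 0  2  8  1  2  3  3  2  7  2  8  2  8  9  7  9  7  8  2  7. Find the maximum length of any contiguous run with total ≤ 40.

12

[0] sum 0 len 1
[0, 2] sum 2 len 2
[0, 2, 8] sum 10 len 3
[0, 2, 8, 1] sum 11 len 4
[0, 2, 8, 1, 2] sum 13 len 5
[0, 2, 8, 1, 2, 3] sum 16 len 6
[0, 2, 8, 1, 2, 3, 3] sum 19 len 7
[0, 2, 8, 1, 2, 3, 3, 2] sum 21 len 8
[0, 2, 8, 1, 2, 3, 3, 2, 7] sum 28 len 9
[0, 2, 8, 1, 2, 3, 3, 2, 7, 2] sum 30 len 10
[0, 2, 8, 1, 2, 3, 3, 2, 7, 2, 8] sum 38 len 11
[0, 2, 8, 1, 2, 3, 3, 2, 7, 2, 8, 2] sum 40 len 12
[1, 2, 3, 3, 2, 7, 2, 8, 2, 8] sum 38 len 10
[2, 7, 2, 8, 2, 8, 9] sum 38 len 7
[2, 8, 2, 8, 9, 7] sum 36 len 6
[2, 8, 9, 7, 9] sum 35 len 5
[8, 9, 7, 9, 7] sum 40 len 5
[9, 7, 9, 7, 8] sum 40 len 5
[7, 9, 7, 8, 2] sum 33 len 5
[7, 9, 7, 8, 2, 7] sum 40 len 6
Longest length seen: 12.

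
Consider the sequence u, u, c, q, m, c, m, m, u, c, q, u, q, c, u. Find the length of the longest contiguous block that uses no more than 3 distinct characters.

7

[u] 1 distinct, len 1
[u, u] 1 distinct, len 2
[u, u, c] 2 distinct, len 3
[u, u, c, q] 3 distinct, len 4
[c, q, m] 3 distinct, len 3
[c, q, m, c] 3 distinct, len 4
[c, q, m, c, m] 3 distinct, len 5
[c, q, m, c, m, m] 3 distinct, len 6
[m, c, m, m, u] 3 distinct, len 5
[m, c, m, m, u, c] 3 distinct, len 6
[u, c, q] 3 distinct, len 3
[u, c, q, u] 3 distinct, len 4
[u, c, q, u, q] 3 distinct, len 5
[u, c, q, u, q, c] 3 distinct, len 6
[u, c, q, u, q, c, u] 3 distinct, len 7
Longest length with ≤3 distinct: 7.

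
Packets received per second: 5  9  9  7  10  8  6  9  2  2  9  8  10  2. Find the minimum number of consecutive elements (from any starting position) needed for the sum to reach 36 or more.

5

add 5: running sum 5 < 36
add 9: running sum 14 < 36
add 9: running sum 23 < 36
add 7: running sum 30 < 36
end 4: [5, 9, 9, 7, 10] sum 40, len 5
end 5: [9, 9, 7, 10, 8] sum 43, len 5
end 6: [9, 7, 10, 8, 6] sum 40, len 5
end 7: [7, 10, 8, 6, 9] sum 40, len 5
end 8: [7, 10, 8, 6, 9, 2] sum 42, len 6
end 9: [10, 8, 6, 9, 2, 2] sum 37, len 6
end 10: [8, 6, 9, 2, 2, 9] sum 36, len 6
end 11: [6, 9, 2, 2, 9, 8] sum 36, len 6
end 12: [9, 2, 2, 9, 8, 10] sum 40, len 6
end 13: [9, 2, 2, 9, 8, 10, 2] sum 42, len 7
Shortest qualifying length: 5.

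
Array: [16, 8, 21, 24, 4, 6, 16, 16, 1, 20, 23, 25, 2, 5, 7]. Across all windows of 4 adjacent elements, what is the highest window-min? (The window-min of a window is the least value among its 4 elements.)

8

16 8 21 24 → min 8
8 21 24 4 → min 4
21 24 4 6 → min 4
24 4 6 16 → min 4
4 6 16 16 → min 4
6 16 16 1 → min 1
16 16 1 20 → min 1
16 1 20 23 → min 1
1 20 23 25 → min 1
20 23 25 2 → min 2
23 25 2 5 → min 2
25 2 5 7 → min 2
Highest of these is 8.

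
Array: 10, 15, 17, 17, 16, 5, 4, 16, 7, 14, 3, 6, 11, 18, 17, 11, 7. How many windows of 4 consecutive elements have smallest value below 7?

(10, 15, 17, 17) → min 10
(15, 17, 17, 16) → min 15
(17, 17, 16, 5) → min 5  < 7 ✓
(17, 16, 5, 4) → min 4  < 7 ✓
(16, 5, 4, 16) → min 4  < 7 ✓
(5, 4, 16, 7) → min 4  < 7 ✓
(4, 16, 7, 14) → min 4  < 7 ✓
(16, 7, 14, 3) → min 3  < 7 ✓
(7, 14, 3, 6) → min 3  < 7 ✓
(14, 3, 6, 11) → min 3  < 7 ✓
(3, 6, 11, 18) → min 3  < 7 ✓
(6, 11, 18, 17) → min 6  < 7 ✓
(11, 18, 17, 11) → min 11
(18, 17, 11, 7) → min 7
10 windows satisfy the condition.

10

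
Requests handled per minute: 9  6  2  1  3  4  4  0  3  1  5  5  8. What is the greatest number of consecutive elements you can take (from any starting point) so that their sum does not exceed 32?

10

add 9: [9] sum 9, len 1
add 6: [9, 6] sum 15, len 2
add 2: [9, 6, 2] sum 17, len 3
add 1: [9, 6, 2, 1] sum 18, len 4
add 3: [9, 6, 2, 1, 3] sum 21, len 5
add 4: [9, 6, 2, 1, 3, 4] sum 25, len 6
add 4: [9, 6, 2, 1, 3, 4, 4] sum 29, len 7
add 0: [9, 6, 2, 1, 3, 4, 4, 0] sum 29, len 8
add 3: [9, 6, 2, 1, 3, 4, 4, 0, 3] sum 32, len 9
add 1: [6, 2, 1, 3, 4, 4, 0, 3, 1] sum 24, len 9
add 5: [6, 2, 1, 3, 4, 4, 0, 3, 1, 5] sum 29, len 10
add 5: [2, 1, 3, 4, 4, 0, 3, 1, 5, 5] sum 28, len 10
add 8: [4, 4, 0, 3, 1, 5, 5, 8] sum 30, len 8
Longest length seen: 10.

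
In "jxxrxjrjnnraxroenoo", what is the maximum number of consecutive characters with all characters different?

6

add j: [j] len 1
add x: [j, x] len 2
add x (repeat x, move left end past it): [x] len 1
add r: [x, r] len 2
add x (repeat x, move left end past it): [r, x] len 2
add j: [r, x, j] len 3
add r (repeat r, move left end past it): [x, j, r] len 3
add j (repeat j, move left end past it): [r, j] len 2
add n: [r, j, n] len 3
add n (repeat n, move left end past it): [n] len 1
add r: [n, r] len 2
add a: [n, r, a] len 3
add x: [n, r, a, x] len 4
add r (repeat r, move left end past it): [a, x, r] len 3
add o: [a, x, r, o] len 4
add e: [a, x, r, o, e] len 5
add n: [a, x, r, o, e, n] len 6
add o (repeat o, move left end past it): [e, n, o] len 3
add o (repeat o, move left end past it): [o] len 1
Longest all-distinct length: 6.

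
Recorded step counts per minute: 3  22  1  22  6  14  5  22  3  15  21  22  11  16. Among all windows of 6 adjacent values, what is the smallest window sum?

65

Window sums for each of the 9 positions:
3 22 1 22 6 14 → sum 68
22 1 22 6 14 5 → sum 70
1 22 6 14 5 22 → sum 70
22 6 14 5 22 3 → sum 72
6 14 5 22 3 15 → sum 65
14 5 22 3 15 21 → sum 80
5 22 3 15 21 22 → sum 88
22 3 15 21 22 11 → sum 94
3 15 21 22 11 16 → sum 88
Smallest of these is 65.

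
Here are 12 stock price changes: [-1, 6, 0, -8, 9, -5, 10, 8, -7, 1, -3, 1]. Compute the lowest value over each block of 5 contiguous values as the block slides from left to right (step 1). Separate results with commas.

-8, -8, -8, -8, -7, -7, -7, -7

Sliding a size-5 window across the 12 values:
(-1, 6, 0, -8, 9) → min -8
(6, 0, -8, 9, -5) → min -8
(0, -8, 9, -5, 10) → min -8
(-8, 9, -5, 10, 8) → min -8
(9, -5, 10, 8, -7) → min -7
(-5, 10, 8, -7, 1) → min -7
(10, 8, -7, 1, -3) → min -7
(8, -7, 1, -3, 1) → min -7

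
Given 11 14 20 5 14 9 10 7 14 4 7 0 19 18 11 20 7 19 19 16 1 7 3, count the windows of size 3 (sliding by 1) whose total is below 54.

11 14 20 → sum 45  < 54 ✓
14 20 5 → sum 39  < 54 ✓
20 5 14 → sum 39  < 54 ✓
5 14 9 → sum 28  < 54 ✓
14 9 10 → sum 33  < 54 ✓
9 10 7 → sum 26  < 54 ✓
10 7 14 → sum 31  < 54 ✓
7 14 4 → sum 25  < 54 ✓
14 4 7 → sum 25  < 54 ✓
4 7 0 → sum 11  < 54 ✓
7 0 19 → sum 26  < 54 ✓
0 19 18 → sum 37  < 54 ✓
19 18 11 → sum 48  < 54 ✓
18 11 20 → sum 49  < 54 ✓
11 20 7 → sum 38  < 54 ✓
20 7 19 → sum 46  < 54 ✓
7 19 19 → sum 45  < 54 ✓
19 19 16 → sum 54
19 16 1 → sum 36  < 54 ✓
16 1 7 → sum 24  < 54 ✓
1 7 3 → sum 11  < 54 ✓
20 windows satisfy the condition.

20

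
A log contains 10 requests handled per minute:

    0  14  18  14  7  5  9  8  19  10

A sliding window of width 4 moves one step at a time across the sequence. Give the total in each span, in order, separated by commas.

46, 53, 44, 35, 29, 41, 46

Sliding a size-4 window across the 10 values:
[0, 14, 18, 14] → sum 46
[14, 18, 14, 7] → sum 53
[18, 14, 7, 5] → sum 44
[14, 7, 5, 9] → sum 35
[7, 5, 9, 8] → sum 29
[5, 9, 8, 19] → sum 41
[9, 8, 19, 10] → sum 46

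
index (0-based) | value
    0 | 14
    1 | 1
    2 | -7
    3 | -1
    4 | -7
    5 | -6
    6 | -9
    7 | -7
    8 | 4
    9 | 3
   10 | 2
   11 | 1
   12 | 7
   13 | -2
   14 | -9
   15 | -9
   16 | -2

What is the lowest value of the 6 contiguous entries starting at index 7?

Elements at indices 7..12: -7, 4, 3, 2, 1, 7
min(-7, 4, 3, 2, 1, 7) = -7

-7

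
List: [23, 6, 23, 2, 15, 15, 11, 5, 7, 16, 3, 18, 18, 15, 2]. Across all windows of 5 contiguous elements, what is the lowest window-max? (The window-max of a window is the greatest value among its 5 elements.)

(23, 6, 23, 2, 15) → max 23
(6, 23, 2, 15, 15) → max 23
(23, 2, 15, 15, 11) → max 23
(2, 15, 15, 11, 5) → max 15
(15, 15, 11, 5, 7) → max 15
(15, 11, 5, 7, 16) → max 16
(11, 5, 7, 16, 3) → max 16
(5, 7, 16, 3, 18) → max 18
(7, 16, 3, 18, 18) → max 18
(16, 3, 18, 18, 15) → max 18
(3, 18, 18, 15, 2) → max 18
Lowest of these is 15.

15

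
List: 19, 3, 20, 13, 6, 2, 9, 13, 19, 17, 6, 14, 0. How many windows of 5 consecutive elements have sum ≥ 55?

5

[19, 3, 20, 13, 6] → sum 61  ≥ 55 ✓
[3, 20, 13, 6, 2] → sum 44
[20, 13, 6, 2, 9] → sum 50
[13, 6, 2, 9, 13] → sum 43
[6, 2, 9, 13, 19] → sum 49
[2, 9, 13, 19, 17] → sum 60  ≥ 55 ✓
[9, 13, 19, 17, 6] → sum 64  ≥ 55 ✓
[13, 19, 17, 6, 14] → sum 69  ≥ 55 ✓
[19, 17, 6, 14, 0] → sum 56  ≥ 55 ✓
5 windows satisfy the condition.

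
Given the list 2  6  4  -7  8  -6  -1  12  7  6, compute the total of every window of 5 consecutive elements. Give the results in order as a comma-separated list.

(2, 6, 4, -7, 8) → sum 13
(6, 4, -7, 8, -6) → sum 5
(4, -7, 8, -6, -1) → sum -2
(-7, 8, -6, -1, 12) → sum 6
(8, -6, -1, 12, 7) → sum 20
(-6, -1, 12, 7, 6) → sum 18

13, 5, -2, 6, 20, 18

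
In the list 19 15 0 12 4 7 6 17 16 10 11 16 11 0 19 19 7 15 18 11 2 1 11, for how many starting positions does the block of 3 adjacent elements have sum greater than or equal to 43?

[19, 15, 0] → sum 34
[15, 0, 12] → sum 27
[0, 12, 4] → sum 16
[12, 4, 7] → sum 23
[4, 7, 6] → sum 17
[7, 6, 17] → sum 30
[6, 17, 16] → sum 39
[17, 16, 10] → sum 43  ≥ 43 ✓
[16, 10, 11] → sum 37
[10, 11, 16] → sum 37
[11, 16, 11] → sum 38
[16, 11, 0] → sum 27
[11, 0, 19] → sum 30
[0, 19, 19] → sum 38
[19, 19, 7] → sum 45  ≥ 43 ✓
[19, 7, 15] → sum 41
[7, 15, 18] → sum 40
[15, 18, 11] → sum 44  ≥ 43 ✓
[18, 11, 2] → sum 31
[11, 2, 1] → sum 14
[2, 1, 11] → sum 14
3 windows satisfy the condition.

3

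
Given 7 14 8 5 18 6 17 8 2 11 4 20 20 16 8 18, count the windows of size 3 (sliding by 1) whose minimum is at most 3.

(7, 14, 8) → min 7
(14, 8, 5) → min 5
(8, 5, 18) → min 5
(5, 18, 6) → min 5
(18, 6, 17) → min 6
(6, 17, 8) → min 6
(17, 8, 2) → min 2  ≤ 3 ✓
(8, 2, 11) → min 2  ≤ 3 ✓
(2, 11, 4) → min 2  ≤ 3 ✓
(11, 4, 20) → min 4
(4, 20, 20) → min 4
(20, 20, 16) → min 16
(20, 16, 8) → min 8
(16, 8, 18) → min 8
3 windows satisfy the condition.

3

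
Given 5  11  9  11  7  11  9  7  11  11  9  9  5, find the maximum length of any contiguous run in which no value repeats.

3

add 5: [5] len 1
add 11: [5, 11] len 2
add 9: [5, 11, 9] len 3
add 11 (repeat 11, move left end past it): [9, 11] len 2
add 7: [9, 11, 7] len 3
add 11 (repeat 11, move left end past it): [7, 11] len 2
add 9: [7, 11, 9] len 3
add 7 (repeat 7, move left end past it): [11, 9, 7] len 3
add 11 (repeat 11, move left end past it): [9, 7, 11] len 3
add 11 (repeat 11, move left end past it): [11] len 1
add 9: [11, 9] len 2
add 9 (repeat 9, move left end past it): [9] len 1
add 5: [9, 5] len 2
Longest all-distinct length: 3.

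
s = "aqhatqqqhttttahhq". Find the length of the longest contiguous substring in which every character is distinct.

[a] len 1
[a, q] len 2
[a, q, h] len 3
[q, h, a] len 3
[q, h, a, t] len 4
[h, a, t, q] len 4
[q] len 1
[q] len 1
[q, h] len 2
[q, h, t] len 3
[t] len 1
[t] len 1
[t] len 1
[t, a] len 2
[t, a, h] len 3
[h] len 1
[h, q] len 2
Longest all-distinct length: 4.

4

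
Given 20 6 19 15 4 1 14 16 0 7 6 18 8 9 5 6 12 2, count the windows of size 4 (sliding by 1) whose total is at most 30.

3

[20, 6, 19, 15] → sum 60
[6, 19, 15, 4] → sum 44
[19, 15, 4, 1] → sum 39
[15, 4, 1, 14] → sum 34
[4, 1, 14, 16] → sum 35
[1, 14, 16, 0] → sum 31
[14, 16, 0, 7] → sum 37
[16, 0, 7, 6] → sum 29  ≤ 30 ✓
[0, 7, 6, 18] → sum 31
[7, 6, 18, 8] → sum 39
[6, 18, 8, 9] → sum 41
[18, 8, 9, 5] → sum 40
[8, 9, 5, 6] → sum 28  ≤ 30 ✓
[9, 5, 6, 12] → sum 32
[5, 6, 12, 2] → sum 25  ≤ 30 ✓
3 windows satisfy the condition.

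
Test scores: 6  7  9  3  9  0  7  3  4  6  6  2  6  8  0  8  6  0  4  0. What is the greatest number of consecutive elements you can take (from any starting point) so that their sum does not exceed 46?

11

Extend to the right; shrink from the left whenever the sum exceeds 46:
→ 6: sum 6, len 1
→ 7: sum 13, len 2
→ 9: sum 22, len 3
→ 3: sum 25, len 4
→ 9: sum 34, len 5
→ 0: sum 34, len 6
→ 7: sum 41, len 7
→ 3: sum 44, len 8
→ 4 (dropped 6): sum 42, len 8
→ 6 (dropped 7): sum 41, len 8
→ 6 (dropped 9): sum 38, len 8
→ 2: sum 40, len 9
→ 6: sum 46, len 10
→ 8 (dropped 3, 9): sum 42, len 9
→ 0: sum 42, len 10
→ 8 (dropped 0, 7): sum 43, len 9
→ 6 (dropped 3): sum 46, len 9
→ 0: sum 46, len 10
→ 4 (dropped 4): sum 46, len 10
→ 0: sum 46, len 11
Longest length seen: 11.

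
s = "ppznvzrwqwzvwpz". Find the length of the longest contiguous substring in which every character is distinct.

6

[p] len 1
[p] len 1
[p, z] len 2
[p, z, n] len 3
[p, z, n, v] len 4
[n, v, z] len 3
[n, v, z, r] len 4
[n, v, z, r, w] len 5
[n, v, z, r, w, q] len 6
[q, w] len 2
[q, w, z] len 3
[q, w, z, v] len 4
[z, v, w] len 3
[z, v, w, p] len 4
[v, w, p, z] len 4
Longest all-distinct length: 6.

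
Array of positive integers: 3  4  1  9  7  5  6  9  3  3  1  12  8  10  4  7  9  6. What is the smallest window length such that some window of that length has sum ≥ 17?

Extend right; whenever the sum reaches 17, record the length and shrink from the left:
add 3: running sum 3 < 17
add 4: running sum 7 < 17
add 1: running sum 8 < 17
end 3: [3, 4, 1, 9] sum 17, len 4
end 4: [1, 9, 7] sum 17, len 3
end 5: [9, 7, 5] sum 21, len 3
end 6: [7, 5, 6] sum 18, len 3
end 7: [5, 6, 9] sum 20, len 3
end 8: [6, 9, 3] sum 18, len 3
end 9: [6, 9, 3, 3] sum 21, len 4
end 10: [6, 9, 3, 3, 1] sum 22, len 5
end 11: [3, 3, 1, 12] sum 19, len 4
end 12: [12, 8] sum 20, len 2
end 13: [8, 10] sum 18, len 2
end 14: [8, 10, 4] sum 22, len 3
end 15: [10, 4, 7] sum 21, len 3
end 16: [4, 7, 9] sum 20, len 3
end 17: [7, 9, 6] sum 22, len 3
Shortest qualifying length: 2.

2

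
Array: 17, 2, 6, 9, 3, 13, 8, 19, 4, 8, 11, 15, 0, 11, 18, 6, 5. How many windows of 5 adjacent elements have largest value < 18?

(17, 2, 6, 9, 3) → max 17  < 18 ✓
(2, 6, 9, 3, 13) → max 13  < 18 ✓
(6, 9, 3, 13, 8) → max 13  < 18 ✓
(9, 3, 13, 8, 19) → max 19
(3, 13, 8, 19, 4) → max 19
(13, 8, 19, 4, 8) → max 19
(8, 19, 4, 8, 11) → max 19
(19, 4, 8, 11, 15) → max 19
(4, 8, 11, 15, 0) → max 15  < 18 ✓
(8, 11, 15, 0, 11) → max 15  < 18 ✓
(11, 15, 0, 11, 18) → max 18
(15, 0, 11, 18, 6) → max 18
(0, 11, 18, 6, 5) → max 18
5 windows satisfy the condition.

5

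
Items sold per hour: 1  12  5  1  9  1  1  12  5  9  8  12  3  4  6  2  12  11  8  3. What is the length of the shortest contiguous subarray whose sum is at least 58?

Extend right; whenever the sum reaches 58, record the length and shrink from the left:
add 1: running sum 1 < 58
add 12: running sum 13 < 58
add 5: running sum 18 < 58
add 1: running sum 19 < 58
add 9: running sum 28 < 58
add 1: running sum 29 < 58
add 1: running sum 30 < 58
add 12: running sum 42 < 58
add 5: running sum 47 < 58
add 9: running sum 56 < 58
add 8: shortest ending here [12, 5, 1, 9, 1, 1, 12, 5, 9, 8] sum 63, len 10
add 12: shortest ending here [1, 9, 1, 1, 12, 5, 9, 8, 12] sum 58, len 9
add 3: shortest ending here [9, 1, 1, 12, 5, 9, 8, 12, 3] sum 60, len 9
add 4: shortest ending here [9, 1, 1, 12, 5, 9, 8, 12, 3, 4] sum 64, len 10
add 6: shortest ending here [12, 5, 9, 8, 12, 3, 4, 6] sum 59, len 8
add 2: shortest ending here [12, 5, 9, 8, 12, 3, 4, 6, 2] sum 61, len 9
add 12: shortest ending here [5, 9, 8, 12, 3, 4, 6, 2, 12] sum 61, len 9
add 11: shortest ending here [8, 12, 3, 4, 6, 2, 12, 11] sum 58, len 8
add 8: shortest ending here [12, 3, 4, 6, 2, 12, 11, 8] sum 58, len 8
add 3: shortest ending here [12, 3, 4, 6, 2, 12, 11, 8, 3] sum 61, len 9
Shortest qualifying length: 8.

8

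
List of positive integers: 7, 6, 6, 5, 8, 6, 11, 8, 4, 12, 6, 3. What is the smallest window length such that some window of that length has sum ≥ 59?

8

Extend right; whenever the sum reaches 59, record the length and shrink from the left:
add 7: running sum 7 < 59
add 6: running sum 13 < 59
add 6: running sum 19 < 59
add 5: running sum 24 < 59
add 8: running sum 32 < 59
add 6: running sum 38 < 59
add 11: running sum 49 < 59
add 8: running sum 57 < 59
end 8: [7, 6, 6, 5, 8, 6, 11, 8, 4] sum 61, len 9
end 9: [6, 5, 8, 6, 11, 8, 4, 12] sum 60, len 8
end 10: [5, 8, 6, 11, 8, 4, 12, 6] sum 60, len 8
end 11: [5, 8, 6, 11, 8, 4, 12, 6, 3] sum 63, len 9
Shortest qualifying length: 8.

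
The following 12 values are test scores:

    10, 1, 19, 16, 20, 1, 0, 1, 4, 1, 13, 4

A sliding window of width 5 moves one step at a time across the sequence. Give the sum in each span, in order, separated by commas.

(10, 1, 19, 16, 20) → sum 66
(1, 19, 16, 20, 1) → sum 57
(19, 16, 20, 1, 0) → sum 56
(16, 20, 1, 0, 1) → sum 38
(20, 1, 0, 1, 4) → sum 26
(1, 0, 1, 4, 1) → sum 7
(0, 1, 4, 1, 13) → sum 19
(1, 4, 1, 13, 4) → sum 23

66, 57, 56, 38, 26, 7, 19, 23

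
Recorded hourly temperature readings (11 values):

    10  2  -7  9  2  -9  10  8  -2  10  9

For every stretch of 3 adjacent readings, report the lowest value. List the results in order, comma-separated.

Sliding a size-3 window across the 11 values:
10 2 -7 → min -7
2 -7 9 → min -7
-7 9 2 → min -7
9 2 -9 → min -9
2 -9 10 → min -9
-9 10 8 → min -9
10 8 -2 → min -2
8 -2 10 → min -2
-2 10 9 → min -2

-7, -7, -7, -9, -9, -9, -2, -2, -2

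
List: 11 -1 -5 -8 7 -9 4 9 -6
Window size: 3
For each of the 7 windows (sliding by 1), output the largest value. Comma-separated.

11, -1, 7, 7, 7, 9, 9

Sliding a size-3 window across the 9 values:
(11, -1, -5) → max 11
(-1, -5, -8) → max -1
(-5, -8, 7) → max 7
(-8, 7, -9) → max 7
(7, -9, 4) → max 7
(-9, 4, 9) → max 9
(4, 9, -6) → max 9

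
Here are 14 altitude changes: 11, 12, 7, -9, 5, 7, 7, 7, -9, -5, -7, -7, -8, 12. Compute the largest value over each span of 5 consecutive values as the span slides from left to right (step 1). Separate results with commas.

Sliding a size-5 window across the 14 values:
11 12 7 -9 5 → max 12
12 7 -9 5 7 → max 12
7 -9 5 7 7 → max 7
-9 5 7 7 7 → max 7
5 7 7 7 -9 → max 7
7 7 7 -9 -5 → max 7
7 7 -9 -5 -7 → max 7
7 -9 -5 -7 -7 → max 7
-9 -5 -7 -7 -8 → max -5
-5 -7 -7 -8 12 → max 12

12, 12, 7, 7, 7, 7, 7, 7, -5, 12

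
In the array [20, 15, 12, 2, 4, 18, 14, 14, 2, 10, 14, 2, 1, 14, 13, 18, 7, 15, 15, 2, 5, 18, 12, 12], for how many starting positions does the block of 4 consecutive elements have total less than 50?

17

20 15 12 2 → sum 49  < 50 ✓
15 12 2 4 → sum 33  < 50 ✓
12 2 4 18 → sum 36  < 50 ✓
2 4 18 14 → sum 38  < 50 ✓
4 18 14 14 → sum 50
18 14 14 2 → sum 48  < 50 ✓
14 14 2 10 → sum 40  < 50 ✓
14 2 10 14 → sum 40  < 50 ✓
2 10 14 2 → sum 28  < 50 ✓
10 14 2 1 → sum 27  < 50 ✓
14 2 1 14 → sum 31  < 50 ✓
2 1 14 13 → sum 30  < 50 ✓
1 14 13 18 → sum 46  < 50 ✓
14 13 18 7 → sum 52
13 18 7 15 → sum 53
18 7 15 15 → sum 55
7 15 15 2 → sum 39  < 50 ✓
15 15 2 5 → sum 37  < 50 ✓
15 2 5 18 → sum 40  < 50 ✓
2 5 18 12 → sum 37  < 50 ✓
5 18 12 12 → sum 47  < 50 ✓
17 windows satisfy the condition.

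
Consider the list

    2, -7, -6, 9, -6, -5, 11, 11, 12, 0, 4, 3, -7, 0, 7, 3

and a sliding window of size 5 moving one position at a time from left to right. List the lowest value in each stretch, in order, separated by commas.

-7, -7, -6, -6, -6, -5, 0, 0, -7, -7, -7, -7

Sliding a size-5 window across the 16 values:
[2, -7, -6, 9, -6] → min -7
[-7, -6, 9, -6, -5] → min -7
[-6, 9, -6, -5, 11] → min -6
[9, -6, -5, 11, 11] → min -6
[-6, -5, 11, 11, 12] → min -6
[-5, 11, 11, 12, 0] → min -5
[11, 11, 12, 0, 4] → min 0
[11, 12, 0, 4, 3] → min 0
[12, 0, 4, 3, -7] → min -7
[0, 4, 3, -7, 0] → min -7
[4, 3, -7, 0, 7] → min -7
[3, -7, 0, 7, 3] → min -7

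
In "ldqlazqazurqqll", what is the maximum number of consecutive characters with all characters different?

add l: [l] len 1
add d: [l, d] len 2
add q: [l, d, q] len 3
add l (repeat l, move left end past it): [d, q, l] len 3
add a: [d, q, l, a] len 4
add z: [d, q, l, a, z] len 5
add q (repeat q, move left end past it): [l, a, z, q] len 4
add a (repeat a, move left end past it): [z, q, a] len 3
add z (repeat z, move left end past it): [q, a, z] len 3
add u: [q, a, z, u] len 4
add r: [q, a, z, u, r] len 5
add q (repeat q, move left end past it): [a, z, u, r, q] len 5
add q (repeat q, move left end past it): [q] len 1
add l: [q, l] len 2
add l (repeat l, move left end past it): [l] len 1
Longest all-distinct length: 5.

5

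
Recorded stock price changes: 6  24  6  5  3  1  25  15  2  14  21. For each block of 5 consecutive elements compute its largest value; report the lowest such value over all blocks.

Each size-5 window and its max:
[6, 24, 6, 5, 3] → max 24
[24, 6, 5, 3, 1] → max 24
[6, 5, 3, 1, 25] → max 25
[5, 3, 1, 25, 15] → max 25
[3, 1, 25, 15, 2] → max 25
[1, 25, 15, 2, 14] → max 25
[25, 15, 2, 14, 21] → max 25
Lowest of these is 24.

24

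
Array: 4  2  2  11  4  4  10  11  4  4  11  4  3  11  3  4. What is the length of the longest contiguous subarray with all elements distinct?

3

[4] len 1
[4, 2] len 2
[2] len 1
[2, 11] len 2
[2, 11, 4] len 3
[4] len 1
[4, 10] len 2
[4, 10, 11] len 3
[10, 11, 4] len 3
[4] len 1
[4, 11] len 2
[11, 4] len 2
[11, 4, 3] len 3
[4, 3, 11] len 3
[11, 3] len 2
[11, 3, 4] len 3
Longest all-distinct length: 3.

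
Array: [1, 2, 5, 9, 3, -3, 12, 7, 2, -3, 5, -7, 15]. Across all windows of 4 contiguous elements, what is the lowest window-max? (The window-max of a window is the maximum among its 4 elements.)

5

(1, 2, 5, 9) → max 9
(2, 5, 9, 3) → max 9
(5, 9, 3, -3) → max 9
(9, 3, -3, 12) → max 12
(3, -3, 12, 7) → max 12
(-3, 12, 7, 2) → max 12
(12, 7, 2, -3) → max 12
(7, 2, -3, 5) → max 7
(2, -3, 5, -7) → max 5
(-3, 5, -7, 15) → max 15
Lowest of these is 5.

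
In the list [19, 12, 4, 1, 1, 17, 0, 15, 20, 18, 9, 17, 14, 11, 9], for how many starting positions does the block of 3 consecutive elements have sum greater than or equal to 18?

11

19 12 4 → sum 35  ≥ 18 ✓
12 4 1 → sum 17
4 1 1 → sum 6
1 1 17 → sum 19  ≥ 18 ✓
1 17 0 → sum 18  ≥ 18 ✓
17 0 15 → sum 32  ≥ 18 ✓
0 15 20 → sum 35  ≥ 18 ✓
15 20 18 → sum 53  ≥ 18 ✓
20 18 9 → sum 47  ≥ 18 ✓
18 9 17 → sum 44  ≥ 18 ✓
9 17 14 → sum 40  ≥ 18 ✓
17 14 11 → sum 42  ≥ 18 ✓
14 11 9 → sum 34  ≥ 18 ✓
11 windows satisfy the condition.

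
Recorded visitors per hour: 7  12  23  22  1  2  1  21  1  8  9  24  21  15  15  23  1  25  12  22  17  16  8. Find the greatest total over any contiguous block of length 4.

7 12 23 22 → sum 64
12 23 22 1 → sum 58
23 22 1 2 → sum 48
22 1 2 1 → sum 26
1 2 1 21 → sum 25
2 1 21 1 → sum 25
1 21 1 8 → sum 31
21 1 8 9 → sum 39
1 8 9 24 → sum 42
8 9 24 21 → sum 62
9 24 21 15 → sum 69
24 21 15 15 → sum 75
21 15 15 23 → sum 74
15 15 23 1 → sum 54
15 23 1 25 → sum 64
23 1 25 12 → sum 61
1 25 12 22 → sum 60
25 12 22 17 → sum 76
12 22 17 16 → sum 67
22 17 16 8 → sum 63
Greatest of these is 76.

76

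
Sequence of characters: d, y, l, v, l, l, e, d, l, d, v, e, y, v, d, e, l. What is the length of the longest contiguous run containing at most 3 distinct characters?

Extend right; when distinct count exceeds 3, shrink from the left:
add d: window [d] (1 distinct), len 1
add y: window [d, y] (2 distinct), len 2
add l: window [d, y, l] (3 distinct), len 3
add v: window [y, l, v] (3 distinct), len 3
add l: window [y, l, v, l] (3 distinct), len 4
add l: window [y, l, v, l, l] (3 distinct), len 5
add e: window [l, v, l, l, e] (3 distinct), len 5
add d: window [l, l, e, d] (3 distinct), len 4
add l: window [l, l, e, d, l] (3 distinct), len 5
add d: window [l, l, e, d, l, d] (3 distinct), len 6
add v: window [d, l, d, v] (3 distinct), len 4
add e: window [d, v, e] (3 distinct), len 3
add y: window [v, e, y] (3 distinct), len 3
add v: window [v, e, y, v] (3 distinct), len 4
add d: window [y, v, d] (3 distinct), len 3
add e: window [v, d, e] (3 distinct), len 3
add l: window [d, e, l] (3 distinct), len 3
Longest length with ≤3 distinct: 6.

6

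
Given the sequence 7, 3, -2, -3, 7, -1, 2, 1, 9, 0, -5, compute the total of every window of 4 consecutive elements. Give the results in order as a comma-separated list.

5, 5, 1, 5, 9, 11, 12, 5

Sliding a size-4 window across the 11 values:
(7, 3, -2, -3) → sum 5
(3, -2, -3, 7) → sum 5
(-2, -3, 7, -1) → sum 1
(-3, 7, -1, 2) → sum 5
(7, -1, 2, 1) → sum 9
(-1, 2, 1, 9) → sum 11
(2, 1, 9, 0) → sum 12
(1, 9, 0, -5) → sum 5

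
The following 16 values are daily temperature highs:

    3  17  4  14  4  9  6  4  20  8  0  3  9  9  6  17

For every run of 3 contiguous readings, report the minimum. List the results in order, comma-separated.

(3, 17, 4) → min 3
(17, 4, 14) → min 4
(4, 14, 4) → min 4
(14, 4, 9) → min 4
(4, 9, 6) → min 4
(9, 6, 4) → min 4
(6, 4, 20) → min 4
(4, 20, 8) → min 4
(20, 8, 0) → min 0
(8, 0, 3) → min 0
(0, 3, 9) → min 0
(3, 9, 9) → min 3
(9, 9, 6) → min 6
(9, 6, 17) → min 6

3, 4, 4, 4, 4, 4, 4, 4, 0, 0, 0, 3, 6, 6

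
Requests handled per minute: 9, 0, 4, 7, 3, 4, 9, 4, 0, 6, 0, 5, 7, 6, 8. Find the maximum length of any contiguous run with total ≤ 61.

Extend to the right; shrink from the left whenever the sum exceeds 61:
add 9: [9] sum 9, len 1
add 0: [9, 0] sum 9, len 2
add 4: [9, 0, 4] sum 13, len 3
add 7: [9, 0, 4, 7] sum 20, len 4
add 3: [9, 0, 4, 7, 3] sum 23, len 5
add 4: [9, 0, 4, 7, 3, 4] sum 27, len 6
add 9: [9, 0, 4, 7, 3, 4, 9] sum 36, len 7
add 4: [9, 0, 4, 7, 3, 4, 9, 4] sum 40, len 8
add 0: [9, 0, 4, 7, 3, 4, 9, 4, 0] sum 40, len 9
add 6: [9, 0, 4, 7, 3, 4, 9, 4, 0, 6] sum 46, len 10
add 0: [9, 0, 4, 7, 3, 4, 9, 4, 0, 6, 0] sum 46, len 11
add 5: [9, 0, 4, 7, 3, 4, 9, 4, 0, 6, 0, 5] sum 51, len 12
add 7: [9, 0, 4, 7, 3, 4, 9, 4, 0, 6, 0, 5, 7] sum 58, len 13
add 6: [0, 4, 7, 3, 4, 9, 4, 0, 6, 0, 5, 7, 6] sum 55, len 13
add 8: [7, 3, 4, 9, 4, 0, 6, 0, 5, 7, 6, 8] sum 59, len 12
Longest length seen: 13.

13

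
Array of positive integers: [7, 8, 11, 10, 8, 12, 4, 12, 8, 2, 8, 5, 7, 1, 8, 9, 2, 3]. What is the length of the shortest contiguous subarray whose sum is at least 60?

7

Extend right; whenever the sum reaches 60, record the length and shrink from the left:
add 7: running sum 7 < 60
add 8: running sum 15 < 60
add 11: running sum 26 < 60
add 10: running sum 36 < 60
add 8: running sum 44 < 60
add 12: running sum 56 < 60
add 4: shortest ending here [7, 8, 11, 10, 8, 12, 4] sum 60, len 7
add 12: shortest ending here [8, 11, 10, 8, 12, 4, 12] sum 65, len 7
add 8: shortest ending here [11, 10, 8, 12, 4, 12, 8] sum 65, len 7
add 2: shortest ending here [11, 10, 8, 12, 4, 12, 8, 2] sum 67, len 8
add 8: shortest ending here [10, 8, 12, 4, 12, 8, 2, 8] sum 64, len 8
add 5: shortest ending here [10, 8, 12, 4, 12, 8, 2, 8, 5] sum 69, len 9
add 7: shortest ending here [8, 12, 4, 12, 8, 2, 8, 5, 7] sum 66, len 9
add 1: shortest ending here [8, 12, 4, 12, 8, 2, 8, 5, 7, 1] sum 67, len 10
add 8: shortest ending here [12, 4, 12, 8, 2, 8, 5, 7, 1, 8] sum 67, len 10
add 9: shortest ending here [12, 8, 2, 8, 5, 7, 1, 8, 9] sum 60, len 9
add 2: shortest ending here [12, 8, 2, 8, 5, 7, 1, 8, 9, 2] sum 62, len 10
add 3: shortest ending here [12, 8, 2, 8, 5, 7, 1, 8, 9, 2, 3] sum 65, len 11
Shortest qualifying length: 7.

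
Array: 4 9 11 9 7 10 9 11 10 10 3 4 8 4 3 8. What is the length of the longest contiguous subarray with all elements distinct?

add 4: [4] len 1
add 9: [4, 9] len 2
add 11: [4, 9, 11] len 3
add 9 (repeat 9, move left end past it): [11, 9] len 2
add 7: [11, 9, 7] len 3
add 10: [11, 9, 7, 10] len 4
add 9 (repeat 9, move left end past it): [7, 10, 9] len 3
add 11: [7, 10, 9, 11] len 4
add 10 (repeat 10, move left end past it): [9, 11, 10] len 3
add 10 (repeat 10, move left end past it): [10] len 1
add 3: [10, 3] len 2
add 4: [10, 3, 4] len 3
add 8: [10, 3, 4, 8] len 4
add 4 (repeat 4, move left end past it): [8, 4] len 2
add 3: [8, 4, 3] len 3
add 8 (repeat 8, move left end past it): [4, 3, 8] len 3
Longest all-distinct length: 4.

4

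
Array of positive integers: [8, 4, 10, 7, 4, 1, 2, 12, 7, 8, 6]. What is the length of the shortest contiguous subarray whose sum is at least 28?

Extend right; whenever the sum reaches 28, record the length and shrink from the left:
add 8: running sum 8 < 28
add 4: running sum 12 < 28
add 10: running sum 22 < 28
end 3: [8, 4, 10, 7] sum 29, len 4
end 4: [8, 4, 10, 7, 4] sum 33, len 5
end 5: [8, 4, 10, 7, 4, 1] sum 34, len 6
end 6: [4, 10, 7, 4, 1, 2] sum 28, len 6
end 7: [10, 7, 4, 1, 2, 12] sum 36, len 6
end 8: [7, 4, 1, 2, 12, 7] sum 33, len 6
end 9: [2, 12, 7, 8] sum 29, len 4
end 10: [12, 7, 8, 6] sum 33, len 4
Shortest qualifying length: 4.

4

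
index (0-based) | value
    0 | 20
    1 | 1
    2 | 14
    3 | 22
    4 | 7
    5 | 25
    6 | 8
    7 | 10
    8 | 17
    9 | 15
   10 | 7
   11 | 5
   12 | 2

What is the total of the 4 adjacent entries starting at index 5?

Elements at indices 5..8: 25, 8, 10, 17
sum(25, 8, 10, 17) = 60

60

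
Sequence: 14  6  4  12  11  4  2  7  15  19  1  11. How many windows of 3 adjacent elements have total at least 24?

14 6 4 → sum 24  ≥ 24 ✓
6 4 12 → sum 22
4 12 11 → sum 27  ≥ 24 ✓
12 11 4 → sum 27  ≥ 24 ✓
11 4 2 → sum 17
4 2 7 → sum 13
2 7 15 → sum 24  ≥ 24 ✓
7 15 19 → sum 41  ≥ 24 ✓
15 19 1 → sum 35  ≥ 24 ✓
19 1 11 → sum 31  ≥ 24 ✓
7 windows satisfy the condition.

7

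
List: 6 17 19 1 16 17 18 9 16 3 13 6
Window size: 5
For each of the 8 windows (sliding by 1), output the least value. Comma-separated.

1, 1, 1, 1, 9, 3, 3, 3

(6, 17, 19, 1, 16) → min 1
(17, 19, 1, 16, 17) → min 1
(19, 1, 16, 17, 18) → min 1
(1, 16, 17, 18, 9) → min 1
(16, 17, 18, 9, 16) → min 9
(17, 18, 9, 16, 3) → min 3
(18, 9, 16, 3, 13) → min 3
(9, 16, 3, 13, 6) → min 3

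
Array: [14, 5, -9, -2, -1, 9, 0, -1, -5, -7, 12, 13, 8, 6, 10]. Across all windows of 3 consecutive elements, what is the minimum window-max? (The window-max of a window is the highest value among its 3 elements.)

[14, 5, -9] → max 14
[5, -9, -2] → max 5
[-9, -2, -1] → max -1
[-2, -1, 9] → max 9
[-1, 9, 0] → max 9
[9, 0, -1] → max 9
[0, -1, -5] → max 0
[-1, -5, -7] → max -1
[-5, -7, 12] → max 12
[-7, 12, 13] → max 13
[12, 13, 8] → max 13
[13, 8, 6] → max 13
[8, 6, 10] → max 10
Minimum of these is -1.

-1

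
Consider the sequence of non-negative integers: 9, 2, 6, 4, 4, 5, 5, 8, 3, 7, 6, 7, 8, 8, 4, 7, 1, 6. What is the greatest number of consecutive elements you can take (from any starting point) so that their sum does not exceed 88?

16

Extend to the right; shrink from the left whenever the sum exceeds 88:
[9] sum 9 len 1
[9, 2] sum 11 len 2
[9, 2, 6] sum 17 len 3
[9, 2, 6, 4] sum 21 len 4
[9, 2, 6, 4, 4] sum 25 len 5
[9, 2, 6, 4, 4, 5] sum 30 len 6
[9, 2, 6, 4, 4, 5, 5] sum 35 len 7
[9, 2, 6, 4, 4, 5, 5, 8] sum 43 len 8
[9, 2, 6, 4, 4, 5, 5, 8, 3] sum 46 len 9
[9, 2, 6, 4, 4, 5, 5, 8, 3, 7] sum 53 len 10
[9, 2, 6, 4, 4, 5, 5, 8, 3, 7, 6] sum 59 len 11
[9, 2, 6, 4, 4, 5, 5, 8, 3, 7, 6, 7] sum 66 len 12
[9, 2, 6, 4, 4, 5, 5, 8, 3, 7, 6, 7, 8] sum 74 len 13
[9, 2, 6, 4, 4, 5, 5, 8, 3, 7, 6, 7, 8, 8] sum 82 len 14
[9, 2, 6, 4, 4, 5, 5, 8, 3, 7, 6, 7, 8, 8, 4] sum 86 len 15
[2, 6, 4, 4, 5, 5, 8, 3, 7, 6, 7, 8, 8, 4, 7] sum 84 len 15
[2, 6, 4, 4, 5, 5, 8, 3, 7, 6, 7, 8, 8, 4, 7, 1] sum 85 len 16
[4, 4, 5, 5, 8, 3, 7, 6, 7, 8, 8, 4, 7, 1, 6] sum 83 len 15
Longest length seen: 16.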